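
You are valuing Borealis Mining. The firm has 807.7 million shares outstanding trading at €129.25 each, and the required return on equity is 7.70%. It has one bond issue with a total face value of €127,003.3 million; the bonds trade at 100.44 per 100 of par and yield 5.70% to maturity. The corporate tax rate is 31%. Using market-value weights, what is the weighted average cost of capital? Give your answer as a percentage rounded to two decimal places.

5.63%

Market value of equity E = 129.25 × 807.7m = 104395.225m. Market value of debt D = 127003.3m × 100.44/100 = 127562.11452m.
Total capital V = 104395.225 + 127562.11452 = 231957.33952.
Equity: weight = 104395.225/231957.33952 = 0.4501; cost = 7.7%.
Bonds outstanding: weight = 127562.11452/231957.33952 = 0.5499; after-tax cost = 5.7% × (1 − 31%) = 3.9330%.
WACC = 0.4501 × 7.7000% + 0.5499 × 3.9330% = 5.6284%.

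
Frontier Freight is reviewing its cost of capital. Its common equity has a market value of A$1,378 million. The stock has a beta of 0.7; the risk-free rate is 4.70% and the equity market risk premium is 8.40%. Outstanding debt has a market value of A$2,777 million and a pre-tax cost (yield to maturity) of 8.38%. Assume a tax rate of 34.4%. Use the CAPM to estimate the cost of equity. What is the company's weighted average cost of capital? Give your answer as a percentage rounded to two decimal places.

Cost of equity via CAPM: Re = 4.7% + 0.7 × 8.4% = 10.5800%.
Total capital V = 1378 + 2777 = 4155.
Equity: weight = 1378/4155 = 0.3316; cost = 10.58%.
Debt: weight = 2777/4155 = 0.6684; after-tax cost = 8.38% × (1 − 34.4%) = 5.4973%.
WACC = 0.3316 × 10.5800% + 0.6684 × 5.4973% = 7.1830%.

7.18%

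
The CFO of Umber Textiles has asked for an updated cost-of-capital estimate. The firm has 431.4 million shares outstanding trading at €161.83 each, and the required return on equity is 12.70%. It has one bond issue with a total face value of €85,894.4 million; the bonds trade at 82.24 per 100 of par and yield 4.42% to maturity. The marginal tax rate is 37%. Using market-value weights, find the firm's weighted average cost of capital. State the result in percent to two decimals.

7.71%

Market value of equity E = 161.83 × 431.4m = 69813.462m. Market value of debt D = 85894.4m × 82.24/100 = 70639.55456m.
Total capital V = 69813.462 + 70639.55456 = 140453.01656.
Equity: weight = 69813.462/140453.01656 = 0.4971; cost = 12.7%.
Bonds outstanding: weight = 70639.55456/140453.01656 = 0.5029; after-tax cost = 4.42% × (1 − 37%) = 2.7846%.
WACC = 0.4971 × 12.7000% + 0.5029 × 2.7846% = 7.7131%.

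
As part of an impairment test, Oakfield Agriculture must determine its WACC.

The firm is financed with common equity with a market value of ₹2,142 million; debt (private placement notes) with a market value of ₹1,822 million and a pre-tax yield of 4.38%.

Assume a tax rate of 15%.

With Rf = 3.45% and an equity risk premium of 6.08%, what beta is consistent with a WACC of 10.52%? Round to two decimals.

2.11

Total capital V = 2142 + 1822 = 3964.
Equity weight = 2142/3964 = 0.5404.
Private placement notes weight = 1822/3964 = 0.4596.
Debt contribution = 0.4596 × 4.38% × (1 − 15%) = 1.7112%.
Required equity contribution = 10.52% − 1.7112% = 8.8088%  ⇒  Re = 16.3016%.
CAPM: 16.3016% = 3.45% + β × 6.08%  ⇒  β = 2.1137.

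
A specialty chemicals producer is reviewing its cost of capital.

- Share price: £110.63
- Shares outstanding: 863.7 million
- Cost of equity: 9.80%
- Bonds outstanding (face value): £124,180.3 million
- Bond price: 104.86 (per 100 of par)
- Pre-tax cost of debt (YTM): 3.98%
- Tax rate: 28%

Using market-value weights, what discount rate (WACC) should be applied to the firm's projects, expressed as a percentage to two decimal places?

Market value of equity E = 110.63 × 863.7m = 95551.131m. Market value of debt D = 124180.3m × 104.86/100 = 130215.46258m.
Total capital V = 95551.131 + 130215.46258 = 225766.59358.
Equity: weight = 95551.131/225766.59358 = 0.4232; cost = 9.8%.
Bonds outstanding: weight = 130215.46258/225766.59358 = 0.5768; after-tax cost = 3.98% × (1 − 28%) = 2.8656%.
WACC = 0.4232 × 9.8000% + 0.5768 × 2.8656% = 5.8004%.

5.80%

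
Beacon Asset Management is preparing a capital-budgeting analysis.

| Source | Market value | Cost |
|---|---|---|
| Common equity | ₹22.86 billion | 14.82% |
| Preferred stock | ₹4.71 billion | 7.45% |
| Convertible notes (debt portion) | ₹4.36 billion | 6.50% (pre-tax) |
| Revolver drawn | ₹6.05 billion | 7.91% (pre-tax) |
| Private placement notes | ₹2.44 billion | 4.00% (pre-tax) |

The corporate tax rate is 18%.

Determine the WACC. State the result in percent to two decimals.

10.99%

Total capital V = 22.86 + 4.71 + 4.36 + 6.05 + 2.44 = 40.42.
Equity: weight = 22.86/40.42 = 0.5656; cost = 14.82%.
Preferred: weight = 4.71/40.42 = 0.1165; cost = 7.45%.
Convertible notes (debt portion): weight = 4.36/40.42 = 0.1079; after-tax cost = 6.5% × (1 − 18%) = 5.3300%.
Revolver drawn: weight = 6.05/40.42 = 0.1497; after-tax cost = 7.91% × (1 − 18%) = 6.4862%.
Private placement notes: weight = 2.44/40.42 = 0.0604; after-tax cost = 4% × (1 − 18%) = 3.2800%.
WACC = 0.5656 × 14.8200% + 0.1165 × 7.4500% + 0.1079 × 5.3300% + 0.1497 × 6.4862% + 0.0604 × 3.2800% = 10.9935%.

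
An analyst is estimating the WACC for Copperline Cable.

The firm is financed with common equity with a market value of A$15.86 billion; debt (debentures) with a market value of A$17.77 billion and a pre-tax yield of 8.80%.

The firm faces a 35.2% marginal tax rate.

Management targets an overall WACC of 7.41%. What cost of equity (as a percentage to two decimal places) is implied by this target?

9.32%

Total capital V = 15.86 + 17.77 = 33.63.
Equity weight = 15.86/33.63 = 0.4716.
Debentures weight = 17.77/33.63 = 0.5284.
Debt contribution = 0.5284 × 8.8% × (1 − 35.2%) = 3.0131%.
Required equity contribution = 7.41% − 3.0131% = 4.3969%.
Re = 4.3969% / 0.4716 = 9.3232%.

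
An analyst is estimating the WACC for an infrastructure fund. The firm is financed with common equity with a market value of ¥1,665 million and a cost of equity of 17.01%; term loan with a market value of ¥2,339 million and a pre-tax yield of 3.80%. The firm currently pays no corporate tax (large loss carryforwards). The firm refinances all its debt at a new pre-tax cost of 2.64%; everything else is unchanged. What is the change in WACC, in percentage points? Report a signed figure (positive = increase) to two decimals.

-0.68 pp

Current WACC:
Total capital V = 1665 + 2339 = 4004.
Equity: weight = 1665/4004 = 0.4158; cost = 17.01%.
Term loan: weight = 2339/4004 = 0.5842; after-tax cost = 3.8% × (1 − 0%) = 3.8000%.
WACC = 0.4158 × 17.0100% + 0.5842 × 3.8000% = 9.2932%.
After the change:
Total capital V = 1665 + 2339 = 4004.
Equity: weight = 1665/4004 = 0.4158; cost = 17.01%.
Term loan: weight = 2339/4004 = 0.5842; after-tax cost = 2.64% × (1 − 0%) = 2.6400%.
WACC = 0.4158 × 17.0100% + 0.5842 × 2.6400% = 8.6155%.
Change in WACC = 8.6155% − 9.2932% = -0.6776 pp.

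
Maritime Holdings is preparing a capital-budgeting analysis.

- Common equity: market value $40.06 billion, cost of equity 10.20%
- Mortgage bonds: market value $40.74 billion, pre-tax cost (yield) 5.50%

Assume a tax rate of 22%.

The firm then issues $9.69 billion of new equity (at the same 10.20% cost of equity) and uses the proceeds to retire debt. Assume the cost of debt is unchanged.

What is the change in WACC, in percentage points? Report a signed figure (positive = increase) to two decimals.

Current WACC:
Total capital V = 40.06 + 40.74 = 80.8.
Equity: weight = 40.06/80.8 = 0.4958; cost = 10.2%.
Mortgage bonds: weight = 40.74/80.8 = 0.5042; after-tax cost = 5.5% × (1 − 22%) = 4.2900%.
WACC = 0.4958 × 10.2000% + 0.5042 × 4.2900% = 7.2201%.
After the change:
Total capital V = 49.75 + 31.05 = 80.8.
Equity: weight = 49.75/80.8 = 0.6157; cost = 10.2%.
Mortgage bonds: weight = 31.05/80.8 = 0.3843; after-tax cost = 5.5% × (1 − 22%) = 4.2900%.
WACC = 0.6157 × 10.2000% + 0.3843 × 4.2900% = 7.9289%.
Change in WACC = 7.9289% − 7.2201% = 0.7088 pp.

+0.71 pp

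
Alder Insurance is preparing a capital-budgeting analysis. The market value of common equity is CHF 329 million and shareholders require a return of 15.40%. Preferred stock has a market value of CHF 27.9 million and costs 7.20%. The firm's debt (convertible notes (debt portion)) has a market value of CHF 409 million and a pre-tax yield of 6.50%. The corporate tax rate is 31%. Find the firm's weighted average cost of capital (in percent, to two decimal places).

Total capital V = 329 + 27.9 + 409 = 765.9.
Equity: weight = 329/765.9 = 0.4296; cost = 15.4%.
Preferred: weight = 27.9/765.9 = 0.0364; cost = 7.2%.
Convertible notes (debt portion): weight = 409/765.9 = 0.5340; after-tax cost = 6.5% × (1 − 31%) = 4.4850%.
WACC = 0.4296 × 15.4000% + 0.0364 × 7.2000% + 0.5340 × 4.4850% = 9.2725%.

9.27%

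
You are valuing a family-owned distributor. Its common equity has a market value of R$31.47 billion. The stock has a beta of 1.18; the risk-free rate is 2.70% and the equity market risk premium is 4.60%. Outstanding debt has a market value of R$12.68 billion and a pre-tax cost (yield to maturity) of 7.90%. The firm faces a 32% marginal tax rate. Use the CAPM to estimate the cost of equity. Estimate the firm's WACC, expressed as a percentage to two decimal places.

Cost of equity via CAPM: Re = 2.7% + 1.18 × 4.6% = 8.1280%.
Total capital V = 31.47 + 12.68 = 44.15.
Equity: weight = 31.47/44.15 = 0.7128; cost = 8.128%.
Debt: weight = 12.68/44.15 = 0.2872; after-tax cost = 7.9% × (1 − 32%) = 5.3720%.
WACC = 0.7128 × 8.1280% + 0.2872 × 5.3720% = 7.3365%.

7.34%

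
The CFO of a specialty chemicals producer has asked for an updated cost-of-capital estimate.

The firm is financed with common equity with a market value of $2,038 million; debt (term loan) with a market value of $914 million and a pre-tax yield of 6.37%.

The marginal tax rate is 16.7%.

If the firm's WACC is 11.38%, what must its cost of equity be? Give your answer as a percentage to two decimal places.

14.10%

Total capital V = 2038 + 914 = 2952.
Equity weight = 2038/2952 = 0.6904.
Term loan weight = 914/2952 = 0.3096.
Debt contribution = 0.3096 × 6.37% × (1 − 16.7%) = 1.6429%.
Required equity contribution = 11.38% − 1.6429% = 9.7371%.
Re = 9.7371% / 0.6904 = 14.1040%.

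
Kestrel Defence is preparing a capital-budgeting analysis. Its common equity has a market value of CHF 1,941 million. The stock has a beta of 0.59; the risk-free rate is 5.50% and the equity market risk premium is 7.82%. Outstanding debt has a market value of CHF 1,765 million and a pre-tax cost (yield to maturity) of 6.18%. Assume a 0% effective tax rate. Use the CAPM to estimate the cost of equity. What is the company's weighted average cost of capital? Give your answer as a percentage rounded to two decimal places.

Cost of equity via CAPM: Re = 5.5% + 0.59 × 7.82% = 10.1138%.
Total capital V = 1941 + 1765 = 3706.
Equity: weight = 1941/3706 = 0.5237; cost = 10.1138%.
Debt: weight = 1765/3706 = 0.4763; after-tax cost = 6.18% × (1 − 0%) = 6.1800%.
WACC = 0.5237 × 10.1138% + 0.4763 × 6.1800% = 8.2403%.

8.24%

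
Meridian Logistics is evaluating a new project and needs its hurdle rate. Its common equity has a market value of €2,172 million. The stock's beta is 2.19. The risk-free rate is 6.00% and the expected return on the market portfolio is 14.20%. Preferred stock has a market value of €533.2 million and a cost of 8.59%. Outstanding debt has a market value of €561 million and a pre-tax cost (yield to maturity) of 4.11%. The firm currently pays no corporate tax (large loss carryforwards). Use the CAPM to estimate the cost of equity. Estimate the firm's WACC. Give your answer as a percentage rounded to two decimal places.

18.04%

Market risk premium = 14.2% − 6.0% = 8.2%.
Cost of equity via CAPM: Re = 6.0% + 2.19 × 8.2% = 23.9580%.
Total capital V = 2172 + 533.2 + 561 = 3266.2.
Equity: weight = 2172/3266.2 = 0.6650; cost = 23.958%.
Preferred: weight = 533.2/3266.2 = 0.1632; cost = 8.59%.
Debt: weight = 561/3266.2 = 0.1718; after-tax cost = 4.11% × (1 − 0%) = 4.1100%.
WACC = 0.6650 × 23.9580% + 0.1632 × 8.5900% + 0.1718 × 4.1100% = 18.0401%.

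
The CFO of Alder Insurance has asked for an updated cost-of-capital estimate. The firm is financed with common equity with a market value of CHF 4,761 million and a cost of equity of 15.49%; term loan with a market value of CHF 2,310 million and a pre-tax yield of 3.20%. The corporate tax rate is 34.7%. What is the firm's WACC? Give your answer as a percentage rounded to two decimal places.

Total capital V = 4761 + 2310 = 7071.
Equity: weight = 4761/7071 = 0.6733; cost = 15.49%.
Term loan: weight = 2310/7071 = 0.3267; after-tax cost = 3.2% × (1 − 34.7%) = 2.0896%.
WACC = 0.6733 × 15.4900% + 0.3267 × 2.0896% = 11.1123%.

11.11%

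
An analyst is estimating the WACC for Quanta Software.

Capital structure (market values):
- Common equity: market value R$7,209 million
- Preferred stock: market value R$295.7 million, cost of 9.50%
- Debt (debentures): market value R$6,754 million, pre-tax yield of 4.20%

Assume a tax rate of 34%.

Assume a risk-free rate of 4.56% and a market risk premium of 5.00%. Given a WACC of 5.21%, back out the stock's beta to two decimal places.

0.55

Total capital V = 7209 + 295.7 + 6754 = 14258.7.
Equity weight = 7209/14258.7 = 0.5056.
Preferred weight = 295.7/14258.7 = 0.0207.
Debentures weight = 6754/14258.7 = 0.4737.
Debt contribution = 0.4737 × 4.2% × (1 − 34%) = 1.3130%.
Preferred contribution = 0.0207 × 9.5% = 0.1970%.
Required equity contribution = 5.21% − 1.5100% = 3.7000%  ⇒  Re = 7.3182%.
CAPM: 7.3182% = 4.56% + β × 5.0%  ⇒  β = 0.5516.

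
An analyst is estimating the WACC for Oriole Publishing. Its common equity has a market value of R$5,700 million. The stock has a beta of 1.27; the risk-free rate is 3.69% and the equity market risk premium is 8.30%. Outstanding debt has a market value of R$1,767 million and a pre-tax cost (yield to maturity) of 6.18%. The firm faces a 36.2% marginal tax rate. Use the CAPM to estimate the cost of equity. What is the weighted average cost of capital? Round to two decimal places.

11.80%

Cost of equity via CAPM: Re = 3.69% + 1.27 × 8.3% = 14.2310%.
Total capital V = 5700 + 1767 = 7467.
Equity: weight = 5700/7467 = 0.7634; cost = 14.231%.
Debt: weight = 1767/7467 = 0.2366; after-tax cost = 6.18% × (1 − 36.2%) = 3.9428%.
WACC = 0.7634 × 14.2310% + 0.2366 × 3.9428% = 11.7964%.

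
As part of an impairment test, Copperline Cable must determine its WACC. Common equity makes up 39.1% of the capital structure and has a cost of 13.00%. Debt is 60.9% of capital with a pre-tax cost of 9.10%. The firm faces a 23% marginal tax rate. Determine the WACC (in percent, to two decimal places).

9.35%

After-tax cost of debt = 9.1% × (1 − 23%) = 7.0070%.
WACC = 0.391 × 13.0000% + 0.609 × 7.0070% = 9.3503%.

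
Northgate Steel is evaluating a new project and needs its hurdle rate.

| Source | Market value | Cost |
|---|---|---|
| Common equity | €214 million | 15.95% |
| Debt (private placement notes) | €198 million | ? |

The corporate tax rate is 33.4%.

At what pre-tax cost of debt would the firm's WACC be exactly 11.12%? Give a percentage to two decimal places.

Total capital V = 214 + 198 = 412.
Equity weight = 214/412 = 0.5194.
Private placement notes weight = 198/412 = 0.4806.
Equity contribution = 0.5194 × 15.95% = 8.2847%.
Remaining for debt = 11.12% − 8.2847% = 2.8353%.
Rd × (1 − 33.4%) × 0.4806 = 2.8353%  ⇒  Rd = 8.8584%.

8.86%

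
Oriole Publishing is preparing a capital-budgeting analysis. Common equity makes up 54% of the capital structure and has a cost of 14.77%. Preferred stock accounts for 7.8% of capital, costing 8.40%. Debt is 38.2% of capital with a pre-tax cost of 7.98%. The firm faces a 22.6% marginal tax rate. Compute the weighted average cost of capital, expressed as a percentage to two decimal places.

10.99%

After-tax cost of debt = 7.98% × (1 − 22.6%) = 6.1765%.
WACC = 0.540 × 14.7700% + 0.078 × 8.4000% + 0.382 × 6.1765% = 10.9904%.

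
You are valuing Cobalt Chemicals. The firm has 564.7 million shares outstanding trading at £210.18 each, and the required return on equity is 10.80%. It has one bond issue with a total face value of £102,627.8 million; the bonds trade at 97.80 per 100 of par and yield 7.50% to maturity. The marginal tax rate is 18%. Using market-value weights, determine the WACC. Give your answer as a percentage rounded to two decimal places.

Market value of equity E = 210.18 × 564.7m = 118688.646m. Market value of debt D = 102627.8m × 97.8/100 = 100369.9884m.
Total capital V = 118688.646 + 100369.9884 = 219058.6344.
Equity: weight = 118688.646/219058.6344 = 0.5418; cost = 10.8%.
Bonds outstanding: weight = 100369.9884/219058.6344 = 0.4582; after-tax cost = 7.5% × (1 − 18%) = 6.1500%.
WACC = 0.5418 × 10.8000% + 0.4582 × 6.1500% = 8.6694%.

8.67%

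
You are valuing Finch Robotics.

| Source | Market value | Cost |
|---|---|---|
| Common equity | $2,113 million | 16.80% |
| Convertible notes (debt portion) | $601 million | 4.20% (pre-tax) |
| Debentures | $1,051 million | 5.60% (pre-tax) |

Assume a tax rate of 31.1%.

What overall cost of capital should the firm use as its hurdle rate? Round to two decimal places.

Total capital V = 2113 + 601 + 1051 = 3765.
Equity: weight = 2113/3765 = 0.5612; cost = 16.8%.
Convertible notes (debt portion): weight = 601/3765 = 0.1596; after-tax cost = 4.2% × (1 − 31.1%) = 2.8938%.
Debentures: weight = 1051/3765 = 0.2792; after-tax cost = 5.6% × (1 − 31.1%) = 3.8584%.
WACC = 0.5612 × 16.8000% + 0.1596 × 2.8938% + 0.2792 × 3.8584% = 10.9675%.

10.97%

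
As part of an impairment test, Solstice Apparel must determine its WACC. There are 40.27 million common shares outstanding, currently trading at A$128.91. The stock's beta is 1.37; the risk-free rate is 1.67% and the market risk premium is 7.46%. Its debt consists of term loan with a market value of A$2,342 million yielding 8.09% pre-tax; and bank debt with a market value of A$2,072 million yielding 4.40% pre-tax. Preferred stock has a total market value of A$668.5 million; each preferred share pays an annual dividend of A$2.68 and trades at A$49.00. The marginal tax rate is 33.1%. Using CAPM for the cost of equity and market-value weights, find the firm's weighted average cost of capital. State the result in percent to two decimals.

8.19%

Cost of equity via CAPM: Re = 1.67% + 1.37 × 7.46% = 11.8902%.
Cost of preferred: Rp = 2.68 / 49.0 = 5.4694%.
Market value of equity E = 128.91 × 40.27m = 5191.2057m.
Total capital V = 5191.2057 + 668.5 + 2342 + 2072 = 10273.7057.
Equity: weight = 5191.2057/10273.7057 = 0.5053; cost = 11.8902%.
Preferred: weight = 668.5/10273.7057 = 0.0651; cost = 5.4694%.
Term loan: weight = 2342/10273.7057 = 0.2280; after-tax cost = 8.09% × (1 − 33.1%) = 5.4122%.
Bank debt: weight = 2072/10273.7057 = 0.2017; after-tax cost = 4.4% × (1 − 33.1%) = 2.9436%.
WACC = 0.5053 × 11.8902% + 0.0651 × 5.4694% + 0.2280 × 5.4122% + 0.2017 × 2.9436% = 8.1913%.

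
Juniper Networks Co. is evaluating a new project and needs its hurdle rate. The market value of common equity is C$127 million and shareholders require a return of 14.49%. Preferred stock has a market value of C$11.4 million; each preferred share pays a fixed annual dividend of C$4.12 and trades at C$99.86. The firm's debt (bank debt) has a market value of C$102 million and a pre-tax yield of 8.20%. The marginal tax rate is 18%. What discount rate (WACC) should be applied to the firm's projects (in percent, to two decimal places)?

10.70%

Cost of preferred: Rp = 4.12 / 99.86 = 4.1258%.
Total capital V = 127 + 11.4 + 102 = 240.4.
Equity: weight = 127/240.4 = 0.5283; cost = 14.49%.
Preferred: weight = 11.4/240.4 = 0.0474; cost = 4.1258%.
Bank debt: weight = 102/240.4 = 0.4243; after-tax cost = 8.2% × (1 − 18%) = 6.7240%.
WACC = 0.5283 × 14.4900% + 0.0474 × 4.1258% + 0.4243 × 6.7240% = 10.7035%.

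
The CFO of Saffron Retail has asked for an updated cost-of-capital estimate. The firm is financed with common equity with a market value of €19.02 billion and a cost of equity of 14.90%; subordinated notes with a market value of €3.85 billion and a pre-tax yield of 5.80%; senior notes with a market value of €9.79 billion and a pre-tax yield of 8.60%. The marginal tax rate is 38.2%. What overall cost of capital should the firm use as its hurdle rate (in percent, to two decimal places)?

Total capital V = 19.02 + 3.85 + 9.79 = 32.66.
Equity: weight = 19.02/32.66 = 0.5824; cost = 14.9%.
Subordinated notes: weight = 3.85/32.66 = 0.1179; after-tax cost = 5.8% × (1 − 38.2%) = 3.5844%.
Senior notes: weight = 9.79/32.66 = 0.2998; after-tax cost = 8.6% × (1 − 38.2%) = 5.3148%.
WACC = 0.5824 × 14.9000% + 0.1179 × 3.5844% + 0.2998 × 5.3148% = 10.6929%.

10.69%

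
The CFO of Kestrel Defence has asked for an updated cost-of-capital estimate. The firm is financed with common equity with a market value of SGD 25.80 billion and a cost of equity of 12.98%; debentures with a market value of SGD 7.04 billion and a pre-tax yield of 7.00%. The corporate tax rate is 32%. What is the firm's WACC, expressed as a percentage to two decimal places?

Total capital V = 25.8 + 7.04 = 32.84.
Equity: weight = 25.8/32.84 = 0.7856; cost = 12.98%.
Debentures: weight = 7.04/32.84 = 0.2144; after-tax cost = 7% × (1 − 32%) = 4.7600%.
WACC = 0.7856 × 12.9800% + 0.2144 × 4.7600% = 11.2179%.

11.22%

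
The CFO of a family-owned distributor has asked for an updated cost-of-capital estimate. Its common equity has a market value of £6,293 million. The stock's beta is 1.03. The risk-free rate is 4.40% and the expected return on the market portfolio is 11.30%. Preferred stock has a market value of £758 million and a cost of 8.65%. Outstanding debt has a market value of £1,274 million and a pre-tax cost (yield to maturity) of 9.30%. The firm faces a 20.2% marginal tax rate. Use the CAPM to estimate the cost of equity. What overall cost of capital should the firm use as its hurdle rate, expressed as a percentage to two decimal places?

Market risk premium = 11.3% − 4.4% = 6.9%.
Cost of equity via CAPM: Re = 4.4% + 1.03 × 6.9% = 11.5070%.
Total capital V = 6293 + 758 + 1274 = 8325.
Equity: weight = 6293/8325 = 0.7559; cost = 11.507%.
Preferred: weight = 758/8325 = 0.0911; cost = 8.65%.
Debt: weight = 1274/8325 = 0.1530; after-tax cost = 9.3% × (1 − 20.2%) = 7.4214%.
WACC = 0.7559 × 11.5070% + 0.0911 × 8.6500% + 0.1530 × 7.4214% = 10.6216%.

10.62%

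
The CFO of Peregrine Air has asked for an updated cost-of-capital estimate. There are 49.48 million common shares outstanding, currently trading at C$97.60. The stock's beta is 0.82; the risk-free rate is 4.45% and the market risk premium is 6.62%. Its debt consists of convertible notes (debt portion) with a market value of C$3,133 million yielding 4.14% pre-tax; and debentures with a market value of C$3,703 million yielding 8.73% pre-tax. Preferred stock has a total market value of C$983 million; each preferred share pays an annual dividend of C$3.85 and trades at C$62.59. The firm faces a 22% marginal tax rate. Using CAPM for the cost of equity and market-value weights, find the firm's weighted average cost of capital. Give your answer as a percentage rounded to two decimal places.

Cost of equity via CAPM: Re = 4.45% + 0.82 × 6.62% = 9.8784%.
Cost of preferred: Rp = 3.85 / 62.59 = 6.1511%.
Market value of equity E = 97.6 × 49.48m = 4829.248m.
Total capital V = 4829.248 + 983 + 3133 + 3703 = 12648.248.
Equity: weight = 4829.248/12648.248 = 0.3818; cost = 9.8784%.
Preferred: weight = 983/12648.248 = 0.0777; cost = 6.1511%.
Convertible notes (debt portion): weight = 3133/12648.248 = 0.2477; after-tax cost = 4.14% × (1 − 22%) = 3.2292%.
Debentures: weight = 3703/12648.248 = 0.2928; after-tax cost = 8.73% × (1 − 22%) = 6.8094%.
WACC = 0.3818 × 9.8784% + 0.0777 × 6.1511% + 0.2477 × 3.2292% + 0.2928 × 6.8094% = 7.0432%.

7.04%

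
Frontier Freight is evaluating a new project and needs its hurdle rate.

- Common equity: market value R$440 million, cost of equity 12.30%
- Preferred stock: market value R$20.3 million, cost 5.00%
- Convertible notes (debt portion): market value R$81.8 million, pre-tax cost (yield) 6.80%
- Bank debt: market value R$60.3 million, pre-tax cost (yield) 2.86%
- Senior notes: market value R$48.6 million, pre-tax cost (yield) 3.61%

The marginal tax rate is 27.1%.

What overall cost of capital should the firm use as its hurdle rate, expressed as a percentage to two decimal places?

Total capital V = 440 + 20.3 + 81.8 + 60.3 + 48.6 = 651.
Equity: weight = 440/651 = 0.6759; cost = 12.3%.
Preferred: weight = 20.3/651 = 0.0312; cost = 5%.
Convertible notes (debt portion): weight = 81.8/651 = 0.1257; after-tax cost = 6.8% × (1 − 27.1%) = 4.9572%.
Bank debt: weight = 60.3/651 = 0.0926; after-tax cost = 2.86% × (1 − 27.1%) = 2.0849%.
Senior notes: weight = 48.6/651 = 0.0747; after-tax cost = 3.61% × (1 − 27.1%) = 2.6317%.
WACC = 0.6759 × 12.3000% + 0.0312 × 5.0000% + 0.1257 × 4.9572% + 0.0926 × 2.0849% + 0.0747 × 2.6317% = 9.4818%.

9.48%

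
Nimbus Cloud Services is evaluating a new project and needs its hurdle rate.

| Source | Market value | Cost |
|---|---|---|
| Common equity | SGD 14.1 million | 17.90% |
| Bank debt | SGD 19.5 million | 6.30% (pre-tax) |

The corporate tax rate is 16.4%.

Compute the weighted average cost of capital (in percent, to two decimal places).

Total capital V = 14.1 + 19.5 = 33.6.
Equity: weight = 14.1/33.6 = 0.4196; cost = 17.9%.
Bank debt: weight = 19.5/33.6 = 0.5804; after-tax cost = 6.3% × (1 − 16.4%) = 5.2668%.
WACC = 0.4196 × 17.9000% + 0.5804 × 5.2668% = 10.5682%.

10.57%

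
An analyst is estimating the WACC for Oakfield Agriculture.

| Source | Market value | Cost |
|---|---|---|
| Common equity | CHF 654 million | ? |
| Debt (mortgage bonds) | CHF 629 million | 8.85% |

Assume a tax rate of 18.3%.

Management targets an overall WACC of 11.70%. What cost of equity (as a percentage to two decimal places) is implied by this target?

Total capital V = 654 + 629 = 1283.
Equity weight = 654/1283 = 0.5097.
Mortgage bonds weight = 629/1283 = 0.4903.
Debt contribution = 0.4903 × 8.85% × (1 − 18.3%) = 3.5448%.
Required equity contribution = 11.7% − 3.5448% = 8.1552%.
Re = 8.1552% / 0.5097 = 15.9987%.

16.00%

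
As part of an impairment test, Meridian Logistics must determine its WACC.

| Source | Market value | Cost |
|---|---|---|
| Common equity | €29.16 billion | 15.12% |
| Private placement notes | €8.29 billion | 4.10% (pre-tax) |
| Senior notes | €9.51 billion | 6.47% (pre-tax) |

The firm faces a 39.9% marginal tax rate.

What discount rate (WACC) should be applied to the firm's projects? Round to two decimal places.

10.61%

Total capital V = 29.16 + 8.29 + 9.51 = 46.96.
Equity: weight = 29.16/46.96 = 0.6210; cost = 15.12%.
Private placement notes: weight = 8.29/46.96 = 0.1765; after-tax cost = 4.1% × (1 − 39.9%) = 2.4641%.
Senior notes: weight = 9.51/46.96 = 0.2025; after-tax cost = 6.47% × (1 − 39.9%) = 3.8885%.
WACC = 0.6210 × 15.1200% + 0.1765 × 2.4641% + 0.2025 × 3.8885% = 10.6113%.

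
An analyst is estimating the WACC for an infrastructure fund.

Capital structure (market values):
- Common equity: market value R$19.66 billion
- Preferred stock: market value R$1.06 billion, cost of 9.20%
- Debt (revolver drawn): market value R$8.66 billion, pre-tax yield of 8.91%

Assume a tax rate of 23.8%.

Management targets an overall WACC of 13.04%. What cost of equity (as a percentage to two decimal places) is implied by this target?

16.00%

Total capital V = 19.66 + 1.06 + 8.66 = 29.38.
Equity weight = 19.66/29.38 = 0.6692.
Preferred weight = 1.06/29.38 = 0.0361.
Revolver drawn weight = 8.66/29.38 = 0.2948.
Debt contribution = 0.2948 × 8.91% × (1 − 23.8%) = 2.0012%.
Preferred contribution = 0.0361 × 9.2% = 0.3319%.
Required equity contribution = 13.04% − 2.3332% = 10.7068%.
Re = 10.7068% / 0.6692 = 16.0003%.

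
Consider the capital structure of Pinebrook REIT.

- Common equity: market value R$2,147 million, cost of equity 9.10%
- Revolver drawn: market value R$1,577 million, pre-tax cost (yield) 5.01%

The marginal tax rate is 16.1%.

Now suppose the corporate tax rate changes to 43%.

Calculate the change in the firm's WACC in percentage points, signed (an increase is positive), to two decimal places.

Current WACC:
Total capital V = 2147 + 1577 = 3724.
Equity: weight = 2147/3724 = 0.5765; cost = 9.1%.
Revolver drawn: weight = 1577/3724 = 0.4235; after-tax cost = 5.01% × (1 − 16.1%) = 4.2034%.
WACC = 0.5765 × 9.1000% + 0.4235 × 4.2034% = 7.0264%.
After the change:
Total capital V = 2147 + 1577 = 3724.
Equity: weight = 2147/3724 = 0.5765; cost = 9.1%.
Revolver drawn: weight = 1577/3724 = 0.4235; after-tax cost = 5.01% × (1 − 43%) = 2.8557%.
WACC = 0.5765 × 9.1000% + 0.4235 × 2.8557% = 6.4557%.
Change in WACC = 6.4557% − 7.0264% = -0.5707 pp.

-0.57 pp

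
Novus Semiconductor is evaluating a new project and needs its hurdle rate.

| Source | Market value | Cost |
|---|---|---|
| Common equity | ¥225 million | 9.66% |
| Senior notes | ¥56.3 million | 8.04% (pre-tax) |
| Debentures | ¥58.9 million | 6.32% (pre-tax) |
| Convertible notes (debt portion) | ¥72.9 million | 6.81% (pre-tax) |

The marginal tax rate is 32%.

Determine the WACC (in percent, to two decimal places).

Total capital V = 225 + 56.3 + 58.9 + 72.9 = 413.1.
Equity: weight = 225/413.1 = 0.5447; cost = 9.66%.
Senior notes: weight = 56.3/413.1 = 0.1363; after-tax cost = 8.04% × (1 − 32%) = 5.4672%.
Debentures: weight = 58.9/413.1 = 0.1426; after-tax cost = 6.32% × (1 − 32%) = 4.2976%.
Convertible notes (debt portion): weight = 72.9/413.1 = 0.1765; after-tax cost = 6.81% × (1 − 32%) = 4.6308%.
WACC = 0.5447 × 9.6600% + 0.1363 × 5.4672% + 0.1426 × 4.2976% + 0.1765 × 4.6308% = 7.4365%.

7.44%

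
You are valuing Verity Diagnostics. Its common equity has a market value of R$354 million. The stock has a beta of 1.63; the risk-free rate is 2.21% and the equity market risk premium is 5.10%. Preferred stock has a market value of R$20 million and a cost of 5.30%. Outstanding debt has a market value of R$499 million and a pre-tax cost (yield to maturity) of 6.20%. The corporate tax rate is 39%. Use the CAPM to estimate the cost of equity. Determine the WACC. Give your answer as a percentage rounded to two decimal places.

Cost of equity via CAPM: Re = 2.21% + 1.63 × 5.1% = 10.5230%.
Total capital V = 354 + 20 + 499 = 873.
Equity: weight = 354/873 = 0.4055; cost = 10.523%.
Preferred: weight = 20/873 = 0.0229; cost = 5.3%.
Debt: weight = 499/873 = 0.5716; after-tax cost = 6.2% × (1 − 39%) = 3.7820%.
WACC = 0.4055 × 10.5230% + 0.0229 × 5.3000% + 0.5716 × 3.7820% = 6.5502%.

6.55%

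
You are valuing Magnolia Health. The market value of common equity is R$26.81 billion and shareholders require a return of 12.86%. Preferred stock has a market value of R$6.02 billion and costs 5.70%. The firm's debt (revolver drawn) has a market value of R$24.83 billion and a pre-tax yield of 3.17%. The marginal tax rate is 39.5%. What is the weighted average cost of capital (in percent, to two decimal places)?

7.40%

Total capital V = 26.81 + 6.02 + 24.83 = 57.66.
Equity: weight = 26.81/57.66 = 0.4650; cost = 12.86%.
Preferred: weight = 6.02/57.66 = 0.1044; cost = 5.7%.
Revolver drawn: weight = 24.83/57.66 = 0.4306; after-tax cost = 3.17% × (1 − 39.5%) = 1.9178%.
WACC = 0.4650 × 12.8600% + 0.1044 × 5.7000% + 0.4306 × 1.9178% = 7.4005%.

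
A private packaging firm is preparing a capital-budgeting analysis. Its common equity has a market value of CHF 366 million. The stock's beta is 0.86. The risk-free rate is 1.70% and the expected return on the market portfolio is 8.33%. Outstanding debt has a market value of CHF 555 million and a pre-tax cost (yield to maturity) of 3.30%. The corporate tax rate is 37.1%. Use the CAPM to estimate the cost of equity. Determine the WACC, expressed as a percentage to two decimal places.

4.19%

Market risk premium = 8.33% − 1.7% = 6.63%.
Cost of equity via CAPM: Re = 1.7% + 0.86 × 6.63% = 7.4018%.
Total capital V = 366 + 555 = 921.
Equity: weight = 366/921 = 0.3974; cost = 7.4018%.
Debt: weight = 555/921 = 0.6026; after-tax cost = 3.3% × (1 − 37.1%) = 2.0757%.
WACC = 0.3974 × 7.4018% + 0.6026 × 2.0757% = 4.1923%.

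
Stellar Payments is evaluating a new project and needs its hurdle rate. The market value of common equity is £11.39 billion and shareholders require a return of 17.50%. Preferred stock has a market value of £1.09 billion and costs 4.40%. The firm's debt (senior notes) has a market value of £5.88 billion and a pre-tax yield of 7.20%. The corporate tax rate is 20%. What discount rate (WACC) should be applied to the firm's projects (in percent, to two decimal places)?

12.96%

Total capital V = 11.39 + 1.09 + 5.88 = 18.36.
Equity: weight = 11.39/18.36 = 0.6204; cost = 17.5%.
Preferred: weight = 1.09/18.36 = 0.0594; cost = 4.4%.
Senior notes: weight = 5.88/18.36 = 0.3203; after-tax cost = 7.2% × (1 − 20%) = 5.7600%.
WACC = 0.6204 × 17.5000% + 0.0594 × 4.4000% + 0.3203 × 5.7600% = 12.9624%.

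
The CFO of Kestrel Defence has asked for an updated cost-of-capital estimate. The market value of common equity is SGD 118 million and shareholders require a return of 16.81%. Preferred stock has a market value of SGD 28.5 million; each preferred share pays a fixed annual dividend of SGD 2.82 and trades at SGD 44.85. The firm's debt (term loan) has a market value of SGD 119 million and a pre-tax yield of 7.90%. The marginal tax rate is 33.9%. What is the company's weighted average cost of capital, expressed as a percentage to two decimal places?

10.49%

Cost of preferred: Rp = 2.82 / 44.85 = 6.2876%.
Total capital V = 118 + 28.5 + 119 = 265.5.
Equity: weight = 118/265.5 = 0.4444; cost = 16.81%.
Preferred: weight = 28.5/265.5 = 0.1073; cost = 6.2876%.
Term loan: weight = 119/265.5 = 0.4482; after-tax cost = 7.9% × (1 − 33.9%) = 5.2219%.
WACC = 0.4444 × 16.8100% + 0.1073 × 6.2876% + 0.4482 × 5.2219% = 10.4866%.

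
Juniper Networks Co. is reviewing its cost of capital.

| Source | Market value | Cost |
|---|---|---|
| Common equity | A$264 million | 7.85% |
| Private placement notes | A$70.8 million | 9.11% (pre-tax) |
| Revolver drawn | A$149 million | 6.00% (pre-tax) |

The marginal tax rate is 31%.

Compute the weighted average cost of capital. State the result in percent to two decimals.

6.48%

Total capital V = 264 + 70.8 + 149 = 483.8.
Equity: weight = 264/483.8 = 0.5457; cost = 7.85%.
Private placement notes: weight = 70.8/483.8 = 0.1463; after-tax cost = 9.11% × (1 − 31%) = 6.2859%.
Revolver drawn: weight = 149/483.8 = 0.3080; after-tax cost = 6% × (1 − 31%) = 4.1400%.
WACC = 0.5457 × 7.8500% + 0.1463 × 6.2859% + 0.3080 × 4.1400% = 6.4785%.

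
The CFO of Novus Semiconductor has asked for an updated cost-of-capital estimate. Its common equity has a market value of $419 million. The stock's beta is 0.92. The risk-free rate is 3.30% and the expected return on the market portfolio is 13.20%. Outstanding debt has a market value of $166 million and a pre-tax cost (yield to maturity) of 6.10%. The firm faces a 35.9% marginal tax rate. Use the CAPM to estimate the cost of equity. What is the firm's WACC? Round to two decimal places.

10.00%

Market risk premium = 13.2% − 3.3% = 9.9%.
Cost of equity via CAPM: Re = 3.3% + 0.92 × 9.9% = 12.4080%.
Total capital V = 419 + 166 = 585.
Equity: weight = 419/585 = 0.7162; cost = 12.408%.
Debt: weight = 166/585 = 0.2838; after-tax cost = 6.1% × (1 − 35.9%) = 3.9101%.
WACC = 0.7162 × 12.4080% + 0.2838 × 3.9101% = 9.9966%.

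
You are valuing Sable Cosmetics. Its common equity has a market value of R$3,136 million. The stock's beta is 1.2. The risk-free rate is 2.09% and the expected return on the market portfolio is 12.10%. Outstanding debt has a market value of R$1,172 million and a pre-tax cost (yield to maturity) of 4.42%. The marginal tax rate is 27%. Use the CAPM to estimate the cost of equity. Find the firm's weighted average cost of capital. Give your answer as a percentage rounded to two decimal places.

11.14%

Market risk premium = 12.1% − 2.09% = 10.01%.
Cost of equity via CAPM: Re = 2.09% + 1.2 × 10.01% = 14.1020%.
Total capital V = 3136 + 1172 = 4308.
Equity: weight = 3136/4308 = 0.7279; cost = 14.102%.
Debt: weight = 1172/4308 = 0.2721; after-tax cost = 4.42% × (1 − 27%) = 3.2266%.
WACC = 0.7279 × 14.1020% + 0.2721 × 3.2266% = 11.1433%.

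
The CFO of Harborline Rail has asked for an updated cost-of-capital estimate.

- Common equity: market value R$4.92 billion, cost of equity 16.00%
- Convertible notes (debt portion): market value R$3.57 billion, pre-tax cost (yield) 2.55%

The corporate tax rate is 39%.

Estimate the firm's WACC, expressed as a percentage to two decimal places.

9.93%

Total capital V = 4.92 + 3.57 = 8.49.
Equity: weight = 4.92/8.49 = 0.5795; cost = 16%.
Convertible notes (debt portion): weight = 3.57/8.49 = 0.4205; after-tax cost = 2.55% × (1 − 39%) = 1.5555%.
WACC = 0.5795 × 16.0000% + 0.4205 × 1.5555% = 9.9262%.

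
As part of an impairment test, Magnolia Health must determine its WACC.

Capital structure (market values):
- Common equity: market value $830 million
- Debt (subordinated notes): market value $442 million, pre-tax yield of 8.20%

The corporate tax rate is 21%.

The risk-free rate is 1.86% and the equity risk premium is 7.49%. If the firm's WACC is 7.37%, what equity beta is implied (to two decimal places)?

0.80

Total capital V = 830 + 442 = 1272.
Equity weight = 830/1272 = 0.6525.
Subordinated notes weight = 442/1272 = 0.3475.
Debt contribution = 0.3475 × 8.2% × (1 − 21%) = 2.2510%.
Required equity contribution = 7.37% − 2.2510% = 5.1190%  ⇒  Re = 7.8450%.
CAPM: 7.8450% = 1.86% + β × 7.49%  ⇒  β = 0.7991.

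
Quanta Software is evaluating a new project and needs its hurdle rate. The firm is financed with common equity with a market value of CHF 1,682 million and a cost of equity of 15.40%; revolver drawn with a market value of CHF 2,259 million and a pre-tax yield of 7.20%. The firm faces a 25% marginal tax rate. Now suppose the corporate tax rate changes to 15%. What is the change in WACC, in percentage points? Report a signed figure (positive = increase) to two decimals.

+0.41 pp

Current WACC:
Total capital V = 1682 + 2259 = 3941.
Equity: weight = 1682/3941 = 0.4268; cost = 15.4%.
Revolver drawn: weight = 2259/3941 = 0.5732; after-tax cost = 7.2% × (1 − 25%) = 5.4000%.
WACC = 0.4268 × 15.4000% + 0.5732 × 5.4000% = 9.6680%.
After the change:
Total capital V = 1682 + 2259 = 3941.
Equity: weight = 1682/3941 = 0.4268; cost = 15.4%.
Revolver drawn: weight = 2259/3941 = 0.5732; after-tax cost = 7.2% × (1 − 15%) = 6.1200%.
WACC = 0.4268 × 15.4000% + 0.5732 × 6.1200% = 10.0807%.
Change in WACC = 10.0807% − 9.6680% = 0.4127 pp.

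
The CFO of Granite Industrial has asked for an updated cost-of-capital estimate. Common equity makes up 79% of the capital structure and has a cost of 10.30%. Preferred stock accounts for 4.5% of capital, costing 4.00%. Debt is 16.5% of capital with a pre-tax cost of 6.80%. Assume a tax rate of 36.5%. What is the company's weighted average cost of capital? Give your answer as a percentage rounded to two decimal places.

9.03%

After-tax cost of debt = 6.8% × (1 − 36.5%) = 4.3180%.
WACC = 0.790 × 10.3000% + 0.045 × 4.0000% + 0.165 × 4.3180% = 9.0295%.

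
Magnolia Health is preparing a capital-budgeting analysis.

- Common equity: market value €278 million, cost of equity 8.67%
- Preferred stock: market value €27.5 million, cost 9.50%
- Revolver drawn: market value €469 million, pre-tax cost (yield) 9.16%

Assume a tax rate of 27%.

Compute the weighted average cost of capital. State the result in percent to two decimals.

Total capital V = 278 + 27.5 + 469 = 774.5.
Equity: weight = 278/774.5 = 0.3589; cost = 8.67%.
Preferred: weight = 27.5/774.5 = 0.0355; cost = 9.5%.
Revolver drawn: weight = 469/774.5 = 0.6056; after-tax cost = 9.16% × (1 − 27%) = 6.6868%.
WACC = 0.3589 × 8.6700% + 0.0355 × 9.5000% + 0.6056 × 6.6868% = 7.4985%.

7.50%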